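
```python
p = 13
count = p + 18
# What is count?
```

Trace (tracking count):
p = 13  # -> p = 13
count = p + 18  # -> count = 31

Answer: 31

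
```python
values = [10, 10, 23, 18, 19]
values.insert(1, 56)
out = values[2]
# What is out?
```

Answer: 10

Derivation:
Trace (tracking out):
values = [10, 10, 23, 18, 19]  # -> values = [10, 10, 23, 18, 19]
values.insert(1, 56)  # -> values = [10, 56, 10, 23, 18, 19]
out = values[2]  # -> out = 10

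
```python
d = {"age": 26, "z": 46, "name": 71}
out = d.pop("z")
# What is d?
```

Trace (tracking d):
d = {'age': 26, 'z': 46, 'name': 71}  # -> d = {'age': 26, 'z': 46, 'name': 71}
out = d.pop('z')  # -> out = 46

Answer: {'age': 26, 'name': 71}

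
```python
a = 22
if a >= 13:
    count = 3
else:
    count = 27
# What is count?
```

Trace (tracking count):
a = 22  # -> a = 22
if a >= 13:  # condition is True
    count = 3  # -> count = 3

Answer: 3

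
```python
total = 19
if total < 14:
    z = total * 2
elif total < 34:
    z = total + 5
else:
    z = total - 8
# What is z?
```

Answer: 24

Derivation:
Trace (tracking z):
total = 19  # -> total = 19
if total < 14:  # condition is False
elif total < 34:  # condition is True
    z = total + 5  # -> z = 24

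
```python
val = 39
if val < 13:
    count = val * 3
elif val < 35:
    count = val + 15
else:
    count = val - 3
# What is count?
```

Trace (tracking count):
val = 39  # -> val = 39
if val < 13:  # condition is False
elif val < 35:  # condition is False
else:
    count = val - 3  # -> count = 36

Answer: 36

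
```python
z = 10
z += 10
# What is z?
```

Answer: 20

Derivation:
Trace (tracking z):
z = 10  # -> z = 10
z += 10  # -> z = 20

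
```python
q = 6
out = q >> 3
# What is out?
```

Answer: 0

Derivation:
Trace (tracking out):
q = 6  # -> q = 6
out = q >> 3  # -> out = 0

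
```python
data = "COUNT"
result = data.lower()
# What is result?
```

Trace (tracking result):
data = 'COUNT'  # -> data = 'COUNT'
result = data.lower()  # -> result = 'count'

Answer: 'count'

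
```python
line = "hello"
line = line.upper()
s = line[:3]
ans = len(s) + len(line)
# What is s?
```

Trace (tracking s):
line = 'hello'  # -> line = 'hello'
line = line.upper()  # -> line = 'HELLO'
s = line[:3]  # -> s = 'HEL'
ans = len(s) + len(line)  # -> ans = 8

Answer: 'HEL'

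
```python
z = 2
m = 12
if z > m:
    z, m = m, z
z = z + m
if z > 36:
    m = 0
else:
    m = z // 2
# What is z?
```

Answer: 14

Derivation:
Trace (tracking z):
z = 2  # -> z = 2
m = 12  # -> m = 12
if z > m:  # condition is False
z = z + m  # -> z = 14
if z > 36:  # condition is False
else:
    m = z // 2  # -> m = 7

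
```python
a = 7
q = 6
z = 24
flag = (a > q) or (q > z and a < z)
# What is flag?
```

Answer: True

Derivation:
Trace (tracking flag):
a = 7  # -> a = 7
q = 6  # -> q = 6
z = 24  # -> z = 24
flag = a > q or (q > z and a < z)  # -> flag = True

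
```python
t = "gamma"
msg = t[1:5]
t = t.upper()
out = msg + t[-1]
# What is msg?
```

Trace (tracking msg):
t = 'gamma'  # -> t = 'gamma'
msg = t[1:5]  # -> msg = 'amma'
t = t.upper()  # -> t = 'GAMMA'
out = msg + t[-1]  # -> out = 'ammaA'

Answer: 'amma'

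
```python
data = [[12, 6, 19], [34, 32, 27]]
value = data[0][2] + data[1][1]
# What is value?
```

Trace (tracking value):
data = [[12, 6, 19], [34, 32, 27]]  # -> data = [[12, 6, 19], [34, 32, 27]]
value = data[0][2] + data[1][1]  # -> value = 51

Answer: 51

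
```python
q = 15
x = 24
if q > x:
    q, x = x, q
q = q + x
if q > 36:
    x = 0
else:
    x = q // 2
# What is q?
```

Answer: 39

Derivation:
Trace (tracking q):
q = 15  # -> q = 15
x = 24  # -> x = 24
if q > x:  # condition is False
q = q + x  # -> q = 39
if q > 36:  # condition is True
    x = 0  # -> x = 0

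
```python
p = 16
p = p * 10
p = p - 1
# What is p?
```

Trace (tracking p):
p = 16  # -> p = 16
p = p * 10  # -> p = 160
p = p - 1  # -> p = 159

Answer: 159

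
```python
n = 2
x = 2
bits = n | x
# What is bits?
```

Answer: 2

Derivation:
Trace (tracking bits):
n = 2  # -> n = 2
x = 2  # -> x = 2
bits = n | x  # -> bits = 2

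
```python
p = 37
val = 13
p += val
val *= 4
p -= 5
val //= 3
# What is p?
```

Trace (tracking p):
p = 37  # -> p = 37
val = 13  # -> val = 13
p += val  # -> p = 50
val *= 4  # -> val = 52
p -= 5  # -> p = 45
val //= 3  # -> val = 17

Answer: 45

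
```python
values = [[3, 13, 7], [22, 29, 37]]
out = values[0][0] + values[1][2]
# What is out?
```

Answer: 40

Derivation:
Trace (tracking out):
values = [[3, 13, 7], [22, 29, 37]]  # -> values = [[3, 13, 7], [22, 29, 37]]
out = values[0][0] + values[1][2]  # -> out = 40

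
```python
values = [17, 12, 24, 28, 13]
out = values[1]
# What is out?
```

Trace (tracking out):
values = [17, 12, 24, 28, 13]  # -> values = [17, 12, 24, 28, 13]
out = values[1]  # -> out = 12

Answer: 12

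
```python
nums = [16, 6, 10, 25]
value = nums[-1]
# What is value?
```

Trace (tracking value):
nums = [16, 6, 10, 25]  # -> nums = [16, 6, 10, 25]
value = nums[-1]  # -> value = 25

Answer: 25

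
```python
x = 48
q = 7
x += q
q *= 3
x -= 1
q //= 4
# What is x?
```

Trace (tracking x):
x = 48  # -> x = 48
q = 7  # -> q = 7
x += q  # -> x = 55
q *= 3  # -> q = 21
x -= 1  # -> x = 54
q //= 4  # -> q = 5

Answer: 54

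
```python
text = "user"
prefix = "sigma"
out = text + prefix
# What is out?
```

Answer: 'usersigma'

Derivation:
Trace (tracking out):
text = 'user'  # -> text = 'user'
prefix = 'sigma'  # -> prefix = 'sigma'
out = text + prefix  # -> out = 'usersigma'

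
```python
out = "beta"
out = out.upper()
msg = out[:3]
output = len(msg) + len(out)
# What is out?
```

Trace (tracking out):
out = 'beta'  # -> out = 'beta'
out = out.upper()  # -> out = 'BETA'
msg = out[:3]  # -> msg = 'BET'
output = len(msg) + len(out)  # -> output = 7

Answer: 'BETA'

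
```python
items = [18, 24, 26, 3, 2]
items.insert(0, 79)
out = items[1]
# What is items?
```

Trace (tracking items):
items = [18, 24, 26, 3, 2]  # -> items = [18, 24, 26, 3, 2]
items.insert(0, 79)  # -> items = [79, 18, 24, 26, 3, 2]
out = items[1]  # -> out = 18

Answer: [79, 18, 24, 26, 3, 2]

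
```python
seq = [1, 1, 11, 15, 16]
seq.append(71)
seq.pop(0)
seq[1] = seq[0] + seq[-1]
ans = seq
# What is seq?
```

Answer: [1, 72, 15, 16, 71]

Derivation:
Trace (tracking seq):
seq = [1, 1, 11, 15, 16]  # -> seq = [1, 1, 11, 15, 16]
seq.append(71)  # -> seq = [1, 1, 11, 15, 16, 71]
seq.pop(0)  # -> seq = [1, 11, 15, 16, 71]
seq[1] = seq[0] + seq[-1]  # -> seq = [1, 72, 15, 16, 71]
ans = seq  # -> ans = [1, 72, 15, 16, 71]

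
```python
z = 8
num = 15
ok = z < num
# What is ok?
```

Trace (tracking ok):
z = 8  # -> z = 8
num = 15  # -> num = 15
ok = z < num  # -> ok = True

Answer: True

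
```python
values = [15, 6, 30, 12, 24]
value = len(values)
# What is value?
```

Trace (tracking value):
values = [15, 6, 30, 12, 24]  # -> values = [15, 6, 30, 12, 24]
value = len(values)  # -> value = 5

Answer: 5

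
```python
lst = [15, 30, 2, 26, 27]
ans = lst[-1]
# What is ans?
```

Answer: 27

Derivation:
Trace (tracking ans):
lst = [15, 30, 2, 26, 27]  # -> lst = [15, 30, 2, 26, 27]
ans = lst[-1]  # -> ans = 27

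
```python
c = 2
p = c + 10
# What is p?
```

Answer: 12

Derivation:
Trace (tracking p):
c = 2  # -> c = 2
p = c + 10  # -> p = 12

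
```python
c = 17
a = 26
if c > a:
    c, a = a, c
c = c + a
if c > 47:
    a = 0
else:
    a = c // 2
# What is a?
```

Trace (tracking a):
c = 17  # -> c = 17
a = 26  # -> a = 26
if c > a:  # condition is False
c = c + a  # -> c = 43
if c > 47:  # condition is False
else:
    a = c // 2  # -> a = 21

Answer: 21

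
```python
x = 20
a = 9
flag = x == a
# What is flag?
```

Answer: False

Derivation:
Trace (tracking flag):
x = 20  # -> x = 20
a = 9  # -> a = 9
flag = x == a  # -> flag = False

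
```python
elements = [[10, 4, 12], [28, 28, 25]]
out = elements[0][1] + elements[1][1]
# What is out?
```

Answer: 32

Derivation:
Trace (tracking out):
elements = [[10, 4, 12], [28, 28, 25]]  # -> elements = [[10, 4, 12], [28, 28, 25]]
out = elements[0][1] + elements[1][1]  # -> out = 32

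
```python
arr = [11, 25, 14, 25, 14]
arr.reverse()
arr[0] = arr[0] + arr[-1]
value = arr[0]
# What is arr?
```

Answer: [25, 25, 14, 25, 11]

Derivation:
Trace (tracking arr):
arr = [11, 25, 14, 25, 14]  # -> arr = [11, 25, 14, 25, 14]
arr.reverse()  # -> arr = [14, 25, 14, 25, 11]
arr[0] = arr[0] + arr[-1]  # -> arr = [25, 25, 14, 25, 11]
value = arr[0]  # -> value = 25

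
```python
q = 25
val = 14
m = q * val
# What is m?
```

Answer: 350

Derivation:
Trace (tracking m):
q = 25  # -> q = 25
val = 14  # -> val = 14
m = q * val  # -> m = 350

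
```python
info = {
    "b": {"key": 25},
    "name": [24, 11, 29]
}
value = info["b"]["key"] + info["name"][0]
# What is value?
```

Trace (tracking value):
info = {'b': {'key': 25}, 'name': [24, 11, 29]}  # -> info = {'b': {'key': 25}, 'name': [24, 11, 29]}
value = info['b']['key'] + info['name'][0]  # -> value = 49

Answer: 49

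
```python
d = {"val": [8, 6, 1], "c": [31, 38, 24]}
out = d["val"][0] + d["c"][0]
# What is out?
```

Answer: 39

Derivation:
Trace (tracking out):
d = {'val': [8, 6, 1], 'c': [31, 38, 24]}  # -> d = {'val': [8, 6, 1], 'c': [31, 38, 24]}
out = d['val'][0] + d['c'][0]  # -> out = 39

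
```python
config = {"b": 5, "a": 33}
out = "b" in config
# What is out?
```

Answer: True

Derivation:
Trace (tracking out):
config = {'b': 5, 'a': 33}  # -> config = {'b': 5, 'a': 33}
out = 'b' in config  # -> out = True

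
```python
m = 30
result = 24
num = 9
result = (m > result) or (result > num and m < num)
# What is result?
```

Trace (tracking result):
m = 30  # -> m = 30
result = 24  # -> result = 24
num = 9  # -> num = 9
result = m > result or (result > num and m < num)  # -> result = True

Answer: True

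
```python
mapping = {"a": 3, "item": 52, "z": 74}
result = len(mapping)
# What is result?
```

Answer: 3

Derivation:
Trace (tracking result):
mapping = {'a': 3, 'item': 52, 'z': 74}  # -> mapping = {'a': 3, 'item': 52, 'z': 74}
result = len(mapping)  # -> result = 3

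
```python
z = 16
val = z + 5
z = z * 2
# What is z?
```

Trace (tracking z):
z = 16  # -> z = 16
val = z + 5  # -> val = 21
z = z * 2  # -> z = 32

Answer: 32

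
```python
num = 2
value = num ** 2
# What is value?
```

Answer: 4

Derivation:
Trace (tracking value):
num = 2  # -> num = 2
value = num ** 2  # -> value = 4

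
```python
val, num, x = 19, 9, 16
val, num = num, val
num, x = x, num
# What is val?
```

Trace (tracking val):
val, num, x = (19, 9, 16)  # -> val = 19, num = 9, x = 16
val, num = (num, val)  # -> val = 9, num = 19
num, x = (x, num)  # -> num = 16, x = 19

Answer: 9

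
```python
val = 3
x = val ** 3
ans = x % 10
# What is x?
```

Trace (tracking x):
val = 3  # -> val = 3
x = val ** 3  # -> x = 27
ans = x % 10  # -> ans = 7

Answer: 27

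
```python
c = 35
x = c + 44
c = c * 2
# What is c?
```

Answer: 70

Derivation:
Trace (tracking c):
c = 35  # -> c = 35
x = c + 44  # -> x = 79
c = c * 2  # -> c = 70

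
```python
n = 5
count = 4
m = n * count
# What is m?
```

Answer: 20

Derivation:
Trace (tracking m):
n = 5  # -> n = 5
count = 4  # -> count = 4
m = n * count  # -> m = 20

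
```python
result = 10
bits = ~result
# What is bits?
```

Answer: -11

Derivation:
Trace (tracking bits):
result = 10  # -> result = 10
bits = ~result  # -> bits = -11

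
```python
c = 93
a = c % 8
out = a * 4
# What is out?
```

Trace (tracking out):
c = 93  # -> c = 93
a = c % 8  # -> a = 5
out = a * 4  # -> out = 20

Answer: 20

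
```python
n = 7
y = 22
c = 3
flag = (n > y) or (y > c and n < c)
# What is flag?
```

Answer: False

Derivation:
Trace (tracking flag):
n = 7  # -> n = 7
y = 22  # -> y = 22
c = 3  # -> c = 3
flag = n > y or (y > c and n < c)  # -> flag = False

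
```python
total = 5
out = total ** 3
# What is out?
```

Answer: 125

Derivation:
Trace (tracking out):
total = 5  # -> total = 5
out = total ** 3  # -> out = 125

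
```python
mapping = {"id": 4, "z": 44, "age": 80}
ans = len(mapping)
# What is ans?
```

Answer: 3

Derivation:
Trace (tracking ans):
mapping = {'id': 4, 'z': 44, 'age': 80}  # -> mapping = {'id': 4, 'z': 44, 'age': 80}
ans = len(mapping)  # -> ans = 3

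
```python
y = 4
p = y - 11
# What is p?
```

Trace (tracking p):
y = 4  # -> y = 4
p = y - 11  # -> p = -7

Answer: -7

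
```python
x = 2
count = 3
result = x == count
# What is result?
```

Trace (tracking result):
x = 2  # -> x = 2
count = 3  # -> count = 3
result = x == count  # -> result = False

Answer: False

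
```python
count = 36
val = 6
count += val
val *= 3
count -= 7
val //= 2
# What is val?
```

Trace (tracking val):
count = 36  # -> count = 36
val = 6  # -> val = 6
count += val  # -> count = 42
val *= 3  # -> val = 18
count -= 7  # -> count = 35
val //= 2  # -> val = 9

Answer: 9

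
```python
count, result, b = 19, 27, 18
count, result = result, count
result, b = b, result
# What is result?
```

Trace (tracking result):
count, result, b = (19, 27, 18)  # -> count = 19, result = 27, b = 18
count, result = (result, count)  # -> count = 27, result = 19
result, b = (b, result)  # -> result = 18, b = 19

Answer: 18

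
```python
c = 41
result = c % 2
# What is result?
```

Trace (tracking result):
c = 41  # -> c = 41
result = c % 2  # -> result = 1

Answer: 1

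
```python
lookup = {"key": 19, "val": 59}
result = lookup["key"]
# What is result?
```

Answer: 19

Derivation:
Trace (tracking result):
lookup = {'key': 19, 'val': 59}  # -> lookup = {'key': 19, 'val': 59}
result = lookup['key']  # -> result = 19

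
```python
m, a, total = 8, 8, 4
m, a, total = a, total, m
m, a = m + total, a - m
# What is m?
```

Trace (tracking m):
m, a, total = (8, 8, 4)  # -> m = 8, a = 8, total = 4
m, a, total = (a, total, m)  # -> m = 8, a = 4, total = 8
m, a = (m + total, a - m)  # -> m = 16, a = -4

Answer: 16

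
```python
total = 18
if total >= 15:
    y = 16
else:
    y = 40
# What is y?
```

Answer: 16

Derivation:
Trace (tracking y):
total = 18  # -> total = 18
if total >= 15:  # condition is True
    y = 16  # -> y = 16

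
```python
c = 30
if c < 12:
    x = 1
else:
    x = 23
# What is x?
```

Trace (tracking x):
c = 30  # -> c = 30
if c < 12:  # condition is False
else:
    x = 23  # -> x = 23

Answer: 23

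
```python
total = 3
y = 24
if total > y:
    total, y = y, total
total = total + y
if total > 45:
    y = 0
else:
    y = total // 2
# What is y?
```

Trace (tracking y):
total = 3  # -> total = 3
y = 24  # -> y = 24
if total > y:  # condition is False
total = total + y  # -> total = 27
if total > 45:  # condition is False
else:
    y = total // 2  # -> y = 13

Answer: 13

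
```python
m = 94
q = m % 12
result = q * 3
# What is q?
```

Answer: 10

Derivation:
Trace (tracking q):
m = 94  # -> m = 94
q = m % 12  # -> q = 10
result = q * 3  # -> result = 30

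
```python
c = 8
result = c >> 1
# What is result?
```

Trace (tracking result):
c = 8  # -> c = 8
result = c >> 1  # -> result = 4

Answer: 4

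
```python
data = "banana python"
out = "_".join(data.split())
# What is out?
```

Trace (tracking out):
data = 'banana python'  # -> data = 'banana python'
out = '_'.join(data.split())  # -> out = 'banana_python'

Answer: 'banana_python'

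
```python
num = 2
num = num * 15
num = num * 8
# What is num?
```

Trace (tracking num):
num = 2  # -> num = 2
num = num * 15  # -> num = 30
num = num * 8  # -> num = 240

Answer: 240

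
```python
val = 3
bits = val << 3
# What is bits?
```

Trace (tracking bits):
val = 3  # -> val = 3
bits = val << 3  # -> bits = 24

Answer: 24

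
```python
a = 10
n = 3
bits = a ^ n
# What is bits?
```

Answer: 9

Derivation:
Trace (tracking bits):
a = 10  # -> a = 10
n = 3  # -> n = 3
bits = a ^ n  # -> bits = 9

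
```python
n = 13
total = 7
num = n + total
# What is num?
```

Answer: 20

Derivation:
Trace (tracking num):
n = 13  # -> n = 13
total = 7  # -> total = 7
num = n + total  # -> num = 20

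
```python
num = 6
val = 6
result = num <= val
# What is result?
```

Trace (tracking result):
num = 6  # -> num = 6
val = 6  # -> val = 6
result = num <= val  # -> result = True

Answer: True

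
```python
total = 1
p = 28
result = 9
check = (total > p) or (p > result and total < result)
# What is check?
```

Answer: True

Derivation:
Trace (tracking check):
total = 1  # -> total = 1
p = 28  # -> p = 28
result = 9  # -> result = 9
check = total > p or (p > result and total < result)  # -> check = True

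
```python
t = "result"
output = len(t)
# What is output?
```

Trace (tracking output):
t = 'result'  # -> t = 'result'
output = len(t)  # -> output = 6

Answer: 6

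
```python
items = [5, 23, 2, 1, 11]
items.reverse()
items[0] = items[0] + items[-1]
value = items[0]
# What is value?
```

Answer: 16

Derivation:
Trace (tracking value):
items = [5, 23, 2, 1, 11]  # -> items = [5, 23, 2, 1, 11]
items.reverse()  # -> items = [11, 1, 2, 23, 5]
items[0] = items[0] + items[-1]  # -> items = [16, 1, 2, 23, 5]
value = items[0]  # -> value = 16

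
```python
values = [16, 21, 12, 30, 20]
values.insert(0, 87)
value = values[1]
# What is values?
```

Trace (tracking values):
values = [16, 21, 12, 30, 20]  # -> values = [16, 21, 12, 30, 20]
values.insert(0, 87)  # -> values = [87, 16, 21, 12, 30, 20]
value = values[1]  # -> value = 16

Answer: [87, 16, 21, 12, 30, 20]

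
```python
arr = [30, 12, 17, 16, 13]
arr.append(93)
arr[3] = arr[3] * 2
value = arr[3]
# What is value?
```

Answer: 32

Derivation:
Trace (tracking value):
arr = [30, 12, 17, 16, 13]  # -> arr = [30, 12, 17, 16, 13]
arr.append(93)  # -> arr = [30, 12, 17, 16, 13, 93]
arr[3] = arr[3] * 2  # -> arr = [30, 12, 17, 32, 13, 93]
value = arr[3]  # -> value = 32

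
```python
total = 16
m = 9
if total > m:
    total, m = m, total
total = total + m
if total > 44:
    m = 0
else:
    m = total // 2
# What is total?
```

Trace (tracking total):
total = 16  # -> total = 16
m = 9  # -> m = 9
if total > m:  # condition is True
    total, m = (m, total)  # -> total = 9, m = 16
total = total + m  # -> total = 25
if total > 44:  # condition is False
else:
    m = total // 2  # -> m = 12

Answer: 25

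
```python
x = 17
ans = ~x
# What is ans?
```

Trace (tracking ans):
x = 17  # -> x = 17
ans = ~x  # -> ans = -18

Answer: -18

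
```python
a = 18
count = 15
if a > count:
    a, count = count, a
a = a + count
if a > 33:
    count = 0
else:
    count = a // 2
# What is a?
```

Trace (tracking a):
a = 18  # -> a = 18
count = 15  # -> count = 15
if a > count:  # condition is True
    a, count = (count, a)  # -> a = 15, count = 18
a = a + count  # -> a = 33
if a > 33:  # condition is False
else:
    count = a // 2  # -> count = 16

Answer: 33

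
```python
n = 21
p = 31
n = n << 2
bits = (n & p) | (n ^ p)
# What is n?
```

Trace (tracking n):
n = 21  # -> n = 21
p = 31  # -> p = 31
n = n << 2  # -> n = 84
bits = n & p | n ^ p  # -> bits = 95

Answer: 84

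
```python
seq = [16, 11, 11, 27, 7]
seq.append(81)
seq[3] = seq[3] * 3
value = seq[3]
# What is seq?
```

Answer: [16, 11, 11, 81, 7, 81]

Derivation:
Trace (tracking seq):
seq = [16, 11, 11, 27, 7]  # -> seq = [16, 11, 11, 27, 7]
seq.append(81)  # -> seq = [16, 11, 11, 27, 7, 81]
seq[3] = seq[3] * 3  # -> seq = [16, 11, 11, 81, 7, 81]
value = seq[3]  # -> value = 81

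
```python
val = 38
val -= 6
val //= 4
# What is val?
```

Trace (tracking val):
val = 38  # -> val = 38
val -= 6  # -> val = 32
val //= 4  # -> val = 8

Answer: 8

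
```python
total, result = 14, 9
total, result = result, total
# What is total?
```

Answer: 9

Derivation:
Trace (tracking total):
total, result = (14, 9)  # -> total = 14, result = 9
total, result = (result, total)  # -> total = 9, result = 14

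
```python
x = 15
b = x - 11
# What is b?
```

Answer: 4

Derivation:
Trace (tracking b):
x = 15  # -> x = 15
b = x - 11  # -> b = 4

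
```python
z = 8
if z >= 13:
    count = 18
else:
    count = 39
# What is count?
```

Trace (tracking count):
z = 8  # -> z = 8
if z >= 13:  # condition is False
else:
    count = 39  # -> count = 39

Answer: 39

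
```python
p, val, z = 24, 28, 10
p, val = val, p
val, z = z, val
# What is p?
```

Trace (tracking p):
p, val, z = (24, 28, 10)  # -> p = 24, val = 28, z = 10
p, val = (val, p)  # -> p = 28, val = 24
val, z = (z, val)  # -> val = 10, z = 24

Answer: 28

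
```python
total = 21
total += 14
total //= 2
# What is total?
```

Trace (tracking total):
total = 21  # -> total = 21
total += 14  # -> total = 35
total //= 2  # -> total = 17

Answer: 17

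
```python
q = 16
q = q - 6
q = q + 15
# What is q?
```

Trace (tracking q):
q = 16  # -> q = 16
q = q - 6  # -> q = 10
q = q + 15  # -> q = 25

Answer: 25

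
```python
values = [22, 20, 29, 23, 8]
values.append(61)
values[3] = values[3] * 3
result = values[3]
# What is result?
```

Answer: 69

Derivation:
Trace (tracking result):
values = [22, 20, 29, 23, 8]  # -> values = [22, 20, 29, 23, 8]
values.append(61)  # -> values = [22, 20, 29, 23, 8, 61]
values[3] = values[3] * 3  # -> values = [22, 20, 29, 69, 8, 61]
result = values[3]  # -> result = 69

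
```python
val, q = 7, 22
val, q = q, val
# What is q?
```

Answer: 7

Derivation:
Trace (tracking q):
val, q = (7, 22)  # -> val = 7, q = 22
val, q = (q, val)  # -> val = 22, q = 7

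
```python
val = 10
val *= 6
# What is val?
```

Answer: 60

Derivation:
Trace (tracking val):
val = 10  # -> val = 10
val *= 6  # -> val = 60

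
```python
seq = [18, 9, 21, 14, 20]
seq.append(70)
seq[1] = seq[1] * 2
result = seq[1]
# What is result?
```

Trace (tracking result):
seq = [18, 9, 21, 14, 20]  # -> seq = [18, 9, 21, 14, 20]
seq.append(70)  # -> seq = [18, 9, 21, 14, 20, 70]
seq[1] = seq[1] * 2  # -> seq = [18, 18, 21, 14, 20, 70]
result = seq[1]  # -> result = 18

Answer: 18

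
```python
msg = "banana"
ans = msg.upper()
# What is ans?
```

Trace (tracking ans):
msg = 'banana'  # -> msg = 'banana'
ans = msg.upper()  # -> ans = 'BANANA'

Answer: 'BANANA'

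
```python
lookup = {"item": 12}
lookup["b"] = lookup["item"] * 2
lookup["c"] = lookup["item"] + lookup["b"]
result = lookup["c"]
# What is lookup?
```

Answer: {'item': 12, 'b': 24, 'c': 36}

Derivation:
Trace (tracking lookup):
lookup = {'item': 12}  # -> lookup = {'item': 12}
lookup['b'] = lookup['item'] * 2  # -> lookup = {'item': 12, 'b': 24}
lookup['c'] = lookup['item'] + lookup['b']  # -> lookup = {'item': 12, 'b': 24, 'c': 36}
result = lookup['c']  # -> result = 36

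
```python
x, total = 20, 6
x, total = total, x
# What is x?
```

Trace (tracking x):
x, total = (20, 6)  # -> x = 20, total = 6
x, total = (total, x)  # -> x = 6, total = 20

Answer: 6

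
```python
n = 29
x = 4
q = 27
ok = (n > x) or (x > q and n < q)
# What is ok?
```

Answer: True

Derivation:
Trace (tracking ok):
n = 29  # -> n = 29
x = 4  # -> x = 4
q = 27  # -> q = 27
ok = n > x or (x > q and n < q)  # -> ok = True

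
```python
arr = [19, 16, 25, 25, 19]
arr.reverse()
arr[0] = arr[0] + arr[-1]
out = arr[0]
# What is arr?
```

Trace (tracking arr):
arr = [19, 16, 25, 25, 19]  # -> arr = [19, 16, 25, 25, 19]
arr.reverse()  # -> arr = [19, 25, 25, 16, 19]
arr[0] = arr[0] + arr[-1]  # -> arr = [38, 25, 25, 16, 19]
out = arr[0]  # -> out = 38

Answer: [38, 25, 25, 16, 19]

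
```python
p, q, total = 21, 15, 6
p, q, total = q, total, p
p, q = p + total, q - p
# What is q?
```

Answer: -9

Derivation:
Trace (tracking q):
p, q, total = (21, 15, 6)  # -> p = 21, q = 15, total = 6
p, q, total = (q, total, p)  # -> p = 15, q = 6, total = 21
p, q = (p + total, q - p)  # -> p = 36, q = -9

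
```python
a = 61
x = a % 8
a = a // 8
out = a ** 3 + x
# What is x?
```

Answer: 5

Derivation:
Trace (tracking x):
a = 61  # -> a = 61
x = a % 8  # -> x = 5
a = a // 8  # -> a = 7
out = a ** 3 + x  # -> out = 348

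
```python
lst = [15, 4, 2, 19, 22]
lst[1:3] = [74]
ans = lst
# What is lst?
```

Trace (tracking lst):
lst = [15, 4, 2, 19, 22]  # -> lst = [15, 4, 2, 19, 22]
lst[1:3] = [74]  # -> lst = [15, 74, 19, 22]
ans = lst  # -> ans = [15, 74, 19, 22]

Answer: [15, 74, 19, 22]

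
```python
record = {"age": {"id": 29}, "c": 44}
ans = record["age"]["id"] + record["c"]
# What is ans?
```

Trace (tracking ans):
record = {'age': {'id': 29}, 'c': 44}  # -> record = {'age': {'id': 29}, 'c': 44}
ans = record['age']['id'] + record['c']  # -> ans = 73

Answer: 73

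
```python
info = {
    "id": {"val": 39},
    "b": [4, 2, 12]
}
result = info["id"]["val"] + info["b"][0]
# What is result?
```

Trace (tracking result):
info = {'id': {'val': 39}, 'b': [4, 2, 12]}  # -> info = {'id': {'val': 39}, 'b': [4, 2, 12]}
result = info['id']['val'] + info['b'][0]  # -> result = 43

Answer: 43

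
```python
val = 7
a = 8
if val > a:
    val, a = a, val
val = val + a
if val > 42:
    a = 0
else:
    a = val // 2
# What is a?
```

Answer: 7

Derivation:
Trace (tracking a):
val = 7  # -> val = 7
a = 8  # -> a = 8
if val > a:  # condition is False
val = val + a  # -> val = 15
if val > 42:  # condition is False
else:
    a = val // 2  # -> a = 7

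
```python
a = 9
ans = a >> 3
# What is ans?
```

Trace (tracking ans):
a = 9  # -> a = 9
ans = a >> 3  # -> ans = 1

Answer: 1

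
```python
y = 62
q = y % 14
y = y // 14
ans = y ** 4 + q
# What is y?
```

Answer: 4

Derivation:
Trace (tracking y):
y = 62  # -> y = 62
q = y % 14  # -> q = 6
y = y // 14  # -> y = 4
ans = y ** 4 + q  # -> ans = 262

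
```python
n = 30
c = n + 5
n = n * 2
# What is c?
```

Trace (tracking c):
n = 30  # -> n = 30
c = n + 5  # -> c = 35
n = n * 2  # -> n = 60

Answer: 35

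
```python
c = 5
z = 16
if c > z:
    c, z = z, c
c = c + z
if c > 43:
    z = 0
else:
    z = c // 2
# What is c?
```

Trace (tracking c):
c = 5  # -> c = 5
z = 16  # -> z = 16
if c > z:  # condition is False
c = c + z  # -> c = 21
if c > 43:  # condition is False
else:
    z = c // 2  # -> z = 10

Answer: 21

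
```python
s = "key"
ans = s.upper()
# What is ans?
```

Trace (tracking ans):
s = 'key'  # -> s = 'key'
ans = s.upper()  # -> ans = 'KEY'

Answer: 'KEY'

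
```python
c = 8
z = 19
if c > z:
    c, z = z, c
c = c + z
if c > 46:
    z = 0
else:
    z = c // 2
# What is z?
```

Trace (tracking z):
c = 8  # -> c = 8
z = 19  # -> z = 19
if c > z:  # condition is False
c = c + z  # -> c = 27
if c > 46:  # condition is False
else:
    z = c // 2  # -> z = 13

Answer: 13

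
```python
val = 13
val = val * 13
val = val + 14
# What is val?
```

Answer: 183

Derivation:
Trace (tracking val):
val = 13  # -> val = 13
val = val * 13  # -> val = 169
val = val + 14  # -> val = 183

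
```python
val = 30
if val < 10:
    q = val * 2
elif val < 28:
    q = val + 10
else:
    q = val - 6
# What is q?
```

Trace (tracking q):
val = 30  # -> val = 30
if val < 10:  # condition is False
elif val < 28:  # condition is False
else:
    q = val - 6  # -> q = 24

Answer: 24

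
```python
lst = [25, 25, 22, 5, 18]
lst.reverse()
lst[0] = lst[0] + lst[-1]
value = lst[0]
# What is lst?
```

Trace (tracking lst):
lst = [25, 25, 22, 5, 18]  # -> lst = [25, 25, 22, 5, 18]
lst.reverse()  # -> lst = [18, 5, 22, 25, 25]
lst[0] = lst[0] + lst[-1]  # -> lst = [43, 5, 22, 25, 25]
value = lst[0]  # -> value = 43

Answer: [43, 5, 22, 25, 25]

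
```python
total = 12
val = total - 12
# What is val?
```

Answer: 0

Derivation:
Trace (tracking val):
total = 12  # -> total = 12
val = total - 12  # -> val = 0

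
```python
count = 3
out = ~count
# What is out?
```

Answer: -4

Derivation:
Trace (tracking out):
count = 3  # -> count = 3
out = ~count  # -> out = -4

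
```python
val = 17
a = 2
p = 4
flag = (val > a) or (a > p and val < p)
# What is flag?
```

Answer: True

Derivation:
Trace (tracking flag):
val = 17  # -> val = 17
a = 2  # -> a = 2
p = 4  # -> p = 4
flag = val > a or (a > p and val < p)  # -> flag = True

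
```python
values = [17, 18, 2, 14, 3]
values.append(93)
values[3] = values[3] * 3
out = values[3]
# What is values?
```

Answer: [17, 18, 2, 42, 3, 93]

Derivation:
Trace (tracking values):
values = [17, 18, 2, 14, 3]  # -> values = [17, 18, 2, 14, 3]
values.append(93)  # -> values = [17, 18, 2, 14, 3, 93]
values[3] = values[3] * 3  # -> values = [17, 18, 2, 42, 3, 93]
out = values[3]  # -> out = 42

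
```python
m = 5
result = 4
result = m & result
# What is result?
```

Answer: 4

Derivation:
Trace (tracking result):
m = 5  # -> m = 5
result = 4  # -> result = 4
result = m & result  # -> result = 4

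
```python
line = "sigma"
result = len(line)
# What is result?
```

Trace (tracking result):
line = 'sigma'  # -> line = 'sigma'
result = len(line)  # -> result = 5

Answer: 5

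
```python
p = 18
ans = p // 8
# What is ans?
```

Answer: 2

Derivation:
Trace (tracking ans):
p = 18  # -> p = 18
ans = p // 8  # -> ans = 2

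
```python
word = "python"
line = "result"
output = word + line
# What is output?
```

Answer: 'pythonresult'

Derivation:
Trace (tracking output):
word = 'python'  # -> word = 'python'
line = 'result'  # -> line = 'result'
output = word + line  # -> output = 'pythonresult'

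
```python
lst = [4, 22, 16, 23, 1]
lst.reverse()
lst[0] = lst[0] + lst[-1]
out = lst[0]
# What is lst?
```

Answer: [5, 23, 16, 22, 4]

Derivation:
Trace (tracking lst):
lst = [4, 22, 16, 23, 1]  # -> lst = [4, 22, 16, 23, 1]
lst.reverse()  # -> lst = [1, 23, 16, 22, 4]
lst[0] = lst[0] + lst[-1]  # -> lst = [5, 23, 16, 22, 4]
out = lst[0]  # -> out = 5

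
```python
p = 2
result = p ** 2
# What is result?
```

Answer: 4

Derivation:
Trace (tracking result):
p = 2  # -> p = 2
result = p ** 2  # -> result = 4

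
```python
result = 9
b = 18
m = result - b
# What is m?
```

Trace (tracking m):
result = 9  # -> result = 9
b = 18  # -> b = 18
m = result - b  # -> m = -9

Answer: -9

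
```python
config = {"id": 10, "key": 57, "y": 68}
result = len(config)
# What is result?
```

Trace (tracking result):
config = {'id': 10, 'key': 57, 'y': 68}  # -> config = {'id': 10, 'key': 57, 'y': 68}
result = len(config)  # -> result = 3

Answer: 3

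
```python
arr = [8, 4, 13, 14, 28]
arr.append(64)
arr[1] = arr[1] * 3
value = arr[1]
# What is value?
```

Answer: 12

Derivation:
Trace (tracking value):
arr = [8, 4, 13, 14, 28]  # -> arr = [8, 4, 13, 14, 28]
arr.append(64)  # -> arr = [8, 4, 13, 14, 28, 64]
arr[1] = arr[1] * 3  # -> arr = [8, 12, 13, 14, 28, 64]
value = arr[1]  # -> value = 12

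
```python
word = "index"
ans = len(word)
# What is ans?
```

Trace (tracking ans):
word = 'index'  # -> word = 'index'
ans = len(word)  # -> ans = 5

Answer: 5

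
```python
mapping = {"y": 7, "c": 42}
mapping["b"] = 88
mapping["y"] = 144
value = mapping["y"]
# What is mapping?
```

Answer: {'y': 144, 'c': 42, 'b': 88}

Derivation:
Trace (tracking mapping):
mapping = {'y': 7, 'c': 42}  # -> mapping = {'y': 7, 'c': 42}
mapping['b'] = 88  # -> mapping = {'y': 7, 'c': 42, 'b': 88}
mapping['y'] = 144  # -> mapping = {'y': 144, 'c': 42, 'b': 88}
value = mapping['y']  # -> value = 144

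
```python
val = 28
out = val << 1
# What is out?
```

Trace (tracking out):
val = 28  # -> val = 28
out = val << 1  # -> out = 56

Answer: 56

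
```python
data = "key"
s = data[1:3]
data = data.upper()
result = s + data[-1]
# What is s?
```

Answer: 'ey'

Derivation:
Trace (tracking s):
data = 'key'  # -> data = 'key'
s = data[1:3]  # -> s = 'ey'
data = data.upper()  # -> data = 'KEY'
result = s + data[-1]  # -> result = 'eyY'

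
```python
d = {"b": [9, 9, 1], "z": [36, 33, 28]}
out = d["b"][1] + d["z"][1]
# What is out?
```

Trace (tracking out):
d = {'b': [9, 9, 1], 'z': [36, 33, 28]}  # -> d = {'b': [9, 9, 1], 'z': [36, 33, 28]}
out = d['b'][1] + d['z'][1]  # -> out = 42

Answer: 42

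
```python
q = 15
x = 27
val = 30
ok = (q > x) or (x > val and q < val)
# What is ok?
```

Trace (tracking ok):
q = 15  # -> q = 15
x = 27  # -> x = 27
val = 30  # -> val = 30
ok = q > x or (x > val and q < val)  # -> ok = False

Answer: False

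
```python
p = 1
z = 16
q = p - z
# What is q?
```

Trace (tracking q):
p = 1  # -> p = 1
z = 16  # -> z = 16
q = p - z  # -> q = -15

Answer: -15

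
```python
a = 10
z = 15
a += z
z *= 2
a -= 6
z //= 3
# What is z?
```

Answer: 10

Derivation:
Trace (tracking z):
a = 10  # -> a = 10
z = 15  # -> z = 15
a += z  # -> a = 25
z *= 2  # -> z = 30
a -= 6  # -> a = 19
z //= 3  # -> z = 10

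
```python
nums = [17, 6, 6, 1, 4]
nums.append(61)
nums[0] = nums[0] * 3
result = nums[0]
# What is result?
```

Answer: 51

Derivation:
Trace (tracking result):
nums = [17, 6, 6, 1, 4]  # -> nums = [17, 6, 6, 1, 4]
nums.append(61)  # -> nums = [17, 6, 6, 1, 4, 61]
nums[0] = nums[0] * 3  # -> nums = [51, 6, 6, 1, 4, 61]
result = nums[0]  # -> result = 51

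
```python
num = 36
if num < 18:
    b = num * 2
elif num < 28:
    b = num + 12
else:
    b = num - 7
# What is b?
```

Answer: 29

Derivation:
Trace (tracking b):
num = 36  # -> num = 36
if num < 18:  # condition is False
elif num < 28:  # condition is False
else:
    b = num - 7  # -> b = 29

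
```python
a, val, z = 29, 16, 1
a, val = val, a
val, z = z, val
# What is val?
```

Answer: 1

Derivation:
Trace (tracking val):
a, val, z = (29, 16, 1)  # -> a = 29, val = 16, z = 1
a, val = (val, a)  # -> a = 16, val = 29
val, z = (z, val)  # -> val = 1, z = 29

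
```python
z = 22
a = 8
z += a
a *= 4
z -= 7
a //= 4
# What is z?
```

Trace (tracking z):
z = 22  # -> z = 22
a = 8  # -> a = 8
z += a  # -> z = 30
a *= 4  # -> a = 32
z -= 7  # -> z = 23
a //= 4  # -> a = 8

Answer: 23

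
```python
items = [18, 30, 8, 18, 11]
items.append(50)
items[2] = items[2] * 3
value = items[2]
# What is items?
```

Answer: [18, 30, 24, 18, 11, 50]

Derivation:
Trace (tracking items):
items = [18, 30, 8, 18, 11]  # -> items = [18, 30, 8, 18, 11]
items.append(50)  # -> items = [18, 30, 8, 18, 11, 50]
items[2] = items[2] * 3  # -> items = [18, 30, 24, 18, 11, 50]
value = items[2]  # -> value = 24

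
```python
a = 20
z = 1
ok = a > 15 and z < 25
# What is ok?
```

Answer: True

Derivation:
Trace (tracking ok):
a = 20  # -> a = 20
z = 1  # -> z = 1
ok = a > 15 and z < 25  # -> ok = True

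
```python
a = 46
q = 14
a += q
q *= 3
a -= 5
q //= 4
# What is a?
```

Trace (tracking a):
a = 46  # -> a = 46
q = 14  # -> q = 14
a += q  # -> a = 60
q *= 3  # -> q = 42
a -= 5  # -> a = 55
q //= 4  # -> q = 10

Answer: 55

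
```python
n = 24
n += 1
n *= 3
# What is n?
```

Answer: 75

Derivation:
Trace (tracking n):
n = 24  # -> n = 24
n += 1  # -> n = 25
n *= 3  # -> n = 75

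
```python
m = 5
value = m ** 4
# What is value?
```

Answer: 625

Derivation:
Trace (tracking value):
m = 5  # -> m = 5
value = m ** 4  # -> value = 625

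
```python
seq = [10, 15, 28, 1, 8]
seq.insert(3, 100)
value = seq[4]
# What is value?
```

Answer: 1

Derivation:
Trace (tracking value):
seq = [10, 15, 28, 1, 8]  # -> seq = [10, 15, 28, 1, 8]
seq.insert(3, 100)  # -> seq = [10, 15, 28, 100, 1, 8]
value = seq[4]  # -> value = 1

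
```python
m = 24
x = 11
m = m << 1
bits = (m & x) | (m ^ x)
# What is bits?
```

Answer: 59

Derivation:
Trace (tracking bits):
m = 24  # -> m = 24
x = 11  # -> x = 11
m = m << 1  # -> m = 48
bits = m & x | m ^ x  # -> bits = 59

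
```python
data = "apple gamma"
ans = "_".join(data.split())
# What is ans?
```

Answer: 'apple_gamma'

Derivation:
Trace (tracking ans):
data = 'apple gamma'  # -> data = 'apple gamma'
ans = '_'.join(data.split())  # -> ans = 'apple_gamma'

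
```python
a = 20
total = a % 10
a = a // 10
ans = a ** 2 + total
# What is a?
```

Trace (tracking a):
a = 20  # -> a = 20
total = a % 10  # -> total = 0
a = a // 10  # -> a = 2
ans = a ** 2 + total  # -> ans = 4

Answer: 2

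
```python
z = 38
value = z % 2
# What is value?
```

Trace (tracking value):
z = 38  # -> z = 38
value = z % 2  # -> value = 0

Answer: 0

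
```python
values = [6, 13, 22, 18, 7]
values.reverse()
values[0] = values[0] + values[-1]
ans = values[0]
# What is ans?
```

Trace (tracking ans):
values = [6, 13, 22, 18, 7]  # -> values = [6, 13, 22, 18, 7]
values.reverse()  # -> values = [7, 18, 22, 13, 6]
values[0] = values[0] + values[-1]  # -> values = [13, 18, 22, 13, 6]
ans = values[0]  # -> ans = 13

Answer: 13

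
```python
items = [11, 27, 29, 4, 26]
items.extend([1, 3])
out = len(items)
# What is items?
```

Answer: [11, 27, 29, 4, 26, 1, 3]

Derivation:
Trace (tracking items):
items = [11, 27, 29, 4, 26]  # -> items = [11, 27, 29, 4, 26]
items.extend([1, 3])  # -> items = [11, 27, 29, 4, 26, 1, 3]
out = len(items)  # -> out = 7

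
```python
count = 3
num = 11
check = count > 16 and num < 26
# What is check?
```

Trace (tracking check):
count = 3  # -> count = 3
num = 11  # -> num = 11
check = count > 16 and num < 26  # -> check = False

Answer: False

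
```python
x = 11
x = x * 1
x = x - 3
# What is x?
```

Answer: 8

Derivation:
Trace (tracking x):
x = 11  # -> x = 11
x = x * 1  # -> x = 11
x = x - 3  # -> x = 8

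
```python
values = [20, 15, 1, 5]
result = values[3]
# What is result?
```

Trace (tracking result):
values = [20, 15, 1, 5]  # -> values = [20, 15, 1, 5]
result = values[3]  # -> result = 5

Answer: 5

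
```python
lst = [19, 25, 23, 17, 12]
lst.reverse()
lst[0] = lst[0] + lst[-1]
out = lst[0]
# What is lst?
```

Answer: [31, 17, 23, 25, 19]

Derivation:
Trace (tracking lst):
lst = [19, 25, 23, 17, 12]  # -> lst = [19, 25, 23, 17, 12]
lst.reverse()  # -> lst = [12, 17, 23, 25, 19]
lst[0] = lst[0] + lst[-1]  # -> lst = [31, 17, 23, 25, 19]
out = lst[0]  # -> out = 31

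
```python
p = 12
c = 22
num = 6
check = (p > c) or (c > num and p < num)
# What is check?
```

Answer: False

Derivation:
Trace (tracking check):
p = 12  # -> p = 12
c = 22  # -> c = 22
num = 6  # -> num = 6
check = p > c or (c > num and p < num)  # -> check = False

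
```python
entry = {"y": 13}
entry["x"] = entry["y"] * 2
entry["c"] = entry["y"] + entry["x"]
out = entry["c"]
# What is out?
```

Answer: 39

Derivation:
Trace (tracking out):
entry = {'y': 13}  # -> entry = {'y': 13}
entry['x'] = entry['y'] * 2  # -> entry = {'y': 13, 'x': 26}
entry['c'] = entry['y'] + entry['x']  # -> entry = {'y': 13, 'x': 26, 'c': 39}
out = entry['c']  # -> out = 39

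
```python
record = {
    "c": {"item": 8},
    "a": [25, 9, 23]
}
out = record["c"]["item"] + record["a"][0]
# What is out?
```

Answer: 33

Derivation:
Trace (tracking out):
record = {'c': {'item': 8}, 'a': [25, 9, 23]}  # -> record = {'c': {'item': 8}, 'a': [25, 9, 23]}
out = record['c']['item'] + record['a'][0]  # -> out = 33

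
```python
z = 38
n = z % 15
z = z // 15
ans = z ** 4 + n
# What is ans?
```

Trace (tracking ans):
z = 38  # -> z = 38
n = z % 15  # -> n = 8
z = z // 15  # -> z = 2
ans = z ** 4 + n  # -> ans = 24

Answer: 24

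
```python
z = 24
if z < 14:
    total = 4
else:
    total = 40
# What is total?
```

Answer: 40

Derivation:
Trace (tracking total):
z = 24  # -> z = 24
if z < 14:  # condition is False
else:
    total = 40  # -> total = 40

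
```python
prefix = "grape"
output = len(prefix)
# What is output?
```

Trace (tracking output):
prefix = 'grape'  # -> prefix = 'grape'
output = len(prefix)  # -> output = 5

Answer: 5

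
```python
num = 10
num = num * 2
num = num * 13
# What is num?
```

Trace (tracking num):
num = 10  # -> num = 10
num = num * 2  # -> num = 20
num = num * 13  # -> num = 260

Answer: 260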